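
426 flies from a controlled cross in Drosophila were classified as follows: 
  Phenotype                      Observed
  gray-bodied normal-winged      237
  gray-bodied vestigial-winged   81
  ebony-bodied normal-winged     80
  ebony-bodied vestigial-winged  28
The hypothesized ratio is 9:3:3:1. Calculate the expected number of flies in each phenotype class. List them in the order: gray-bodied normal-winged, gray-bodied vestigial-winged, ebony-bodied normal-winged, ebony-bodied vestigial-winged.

Under the 9:3:3:1 hypothesis (Σ ratio = 16, N = 426):
  gray-bodied normal-winged: 426 × 9/16 = 239.625
  gray-bodied vestigial-winged: 426 × 3/16 = 79.875
  ebony-bodied normal-winged: 426 × 3/16 = 79.875
  ebony-bodied vestigial-winged: 426 × 1/16 = 26.625

239.625, 79.875, 79.875, 26.625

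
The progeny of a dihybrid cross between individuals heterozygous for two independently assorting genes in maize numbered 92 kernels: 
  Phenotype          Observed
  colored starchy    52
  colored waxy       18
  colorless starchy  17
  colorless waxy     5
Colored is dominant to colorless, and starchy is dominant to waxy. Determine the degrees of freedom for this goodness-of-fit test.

3

A dihybrid F₂ with independent assortment and complete dominance at both loci gives a 9:3:3:1 phenotypic ratio.
A goodness-of-fit test with 4 phenotype classes has df = 4 − 1 = 3.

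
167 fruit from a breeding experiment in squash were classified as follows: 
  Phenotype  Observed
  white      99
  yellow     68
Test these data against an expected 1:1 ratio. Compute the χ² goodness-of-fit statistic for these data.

The 1:1 ratio has 2 parts, so with N = 167 the expected counts are:
  white: 167 × 1/2 = 83.5
  yellow: 167 × 1/2 = 83.5
χ² = Σ (O − E)² / E
  white: (99 − 83.5)² / 83.5 = 2.8772
  yellow: (68 − 83.5)² / 83.5 = 2.8772
χ² = 2.8772 + 2.8772 = 5.7544 ≈ 5.754

5.754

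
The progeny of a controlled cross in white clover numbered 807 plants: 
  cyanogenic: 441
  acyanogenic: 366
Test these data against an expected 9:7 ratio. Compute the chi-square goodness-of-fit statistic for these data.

0.843

Expected counts for N = 807 under a 9:7 ratio (total parts = 16):
  cyanogenic: 807 × 9/16 = 453.9375
  acyanogenic: 807 × 7/16 = 353.0625
χ² = Σ (O − E)² / E
  cyanogenic: (441 − 453.9375)² / 453.9375 = 0.3687
  acyanogenic: (366 − 353.0625)² / 353.0625 = 0.4741
χ² = 0.3687 + 0.4741 = 0.8428 ≈ 0.843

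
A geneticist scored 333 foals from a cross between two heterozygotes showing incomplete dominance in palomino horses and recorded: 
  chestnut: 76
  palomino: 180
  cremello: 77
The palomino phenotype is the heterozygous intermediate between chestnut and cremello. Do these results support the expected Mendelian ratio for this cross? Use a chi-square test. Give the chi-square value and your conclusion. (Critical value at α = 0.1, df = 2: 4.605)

With incomplete dominance, a heterozygote × heterozygote cross gives a 1:2:1 phenotypic ratio.
The 1:2:1 ratio has 4 parts, so with N = 333 the expected counts are:
  chestnut: 333 × 1/4 = 83.25
  palomino: 333 × 2/4 = 166.5
  cremello: 333 × 1/4 = 83.25
χ² = Σ (O − E)² / E
  chestnut: (76 − 83.25)² / 83.25 = 0.6314
  palomino: (180 − 166.5)² / 166.5 = 1.0946
  cremello: (77 − 83.25)² / 83.25 = 0.4692
χ² = 0.6314 + 1.0946 + 0.4692 = 2.1952 ≈ 2.195
Degrees of freedom = 3 − 1 = 2; critical value at α = 0.1 is 4.605.
Since 2.195 < 4.605, we fail to reject the null hypothesis — the data are consistent with the 1:2:1 ratio.

2.195; consistent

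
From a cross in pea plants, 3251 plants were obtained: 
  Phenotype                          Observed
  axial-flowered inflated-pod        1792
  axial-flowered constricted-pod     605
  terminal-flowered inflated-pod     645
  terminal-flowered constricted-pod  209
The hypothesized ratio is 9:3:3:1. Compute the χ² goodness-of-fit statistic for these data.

Total ratio parts = 16. Expected numbers out of 3251:
  axial-flowered inflated-pod: 3251 × 9/16 = 1828.6875
  axial-flowered constricted-pod: 3251 × 3/16 = 609.5625
  terminal-flowered inflated-pod: 3251 × 3/16 = 609.5625
  terminal-flowered constricted-pod: 3251 × 1/16 = 203.1875
χ² = Σ (O − E)² / E
  axial-flowered inflated-pod: (1792 − 1828.6875)² / 1828.6875 = 0.7360
  axial-flowered constricted-pod: (605 − 609.5625)² / 609.5625 = 0.0341
  terminal-flowered inflated-pod: (645 − 609.5625)² / 609.5625 = 2.0602
  terminal-flowered constricted-pod: (209 − 203.1875)² / 203.1875 = 0.1663
χ² = 0.7360 + 0.0341 + 2.0602 + 0.1663 = 2.9966 ≈ 2.997

2.997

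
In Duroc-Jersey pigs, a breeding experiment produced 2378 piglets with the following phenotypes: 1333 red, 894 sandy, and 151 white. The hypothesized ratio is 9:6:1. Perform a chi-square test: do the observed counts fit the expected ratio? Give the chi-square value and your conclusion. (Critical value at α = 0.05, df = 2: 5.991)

0.060; consistent

Under the 9:6:1 hypothesis (Σ ratio = 16, N = 2378):
  red: 2378 × 9/16 = 1337.625
  sandy: 2378 × 6/16 = 891.75
  white: 2378 × 1/16 = 148.625
χ² = Σ (O − E)² / E
  red: (1333 − 1337.625)² / 1337.625 = 0.0160
  sandy: (894 − 891.75)² / 891.75 = 0.0057
  white: (151 − 148.625)² / 148.625 = 0.0380
χ² = 0.0160 + 0.0057 + 0.0380 = 0.0597 ≈ 0.060
Degrees of freedom = 3 − 1 = 2; critical value at α = 0.05 is 5.991.
Since 0.060 < 5.991, we fail to reject the null hypothesis — the data are consistent with the 9:6:1 ratio.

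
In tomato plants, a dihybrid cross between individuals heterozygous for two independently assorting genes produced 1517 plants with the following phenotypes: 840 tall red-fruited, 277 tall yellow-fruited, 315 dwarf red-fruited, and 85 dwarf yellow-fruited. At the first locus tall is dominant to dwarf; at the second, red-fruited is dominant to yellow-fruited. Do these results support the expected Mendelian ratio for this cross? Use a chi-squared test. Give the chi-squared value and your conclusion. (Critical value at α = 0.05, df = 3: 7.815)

A dihybrid F₂ with independent assortment and complete dominance at both loci gives a 9:3:3:1 phenotypic ratio.
Expected counts for N = 1517 under a 9:3:3:1 ratio (total parts = 16):
  tall red-fruited: 1517 × 9/16 = 853.3125
  tall yellow-fruited: 1517 × 3/16 = 284.4375
  dwarf red-fruited: 1517 × 3/16 = 284.4375
  dwarf yellow-fruited: 1517 × 1/16 = 94.8125
χ² = Σ (O − E)² / E
  tall red-fruited: (840 − 853.3125)² / 853.3125 = 0.2077
  tall yellow-fruited: (277 − 284.4375)² / 284.4375 = 0.1945
  dwarf red-fruited: (315 − 284.4375)² / 284.4375 = 3.2839
  dwarf yellow-fruited: (85 − 94.8125)² / 94.8125 = 1.0155
χ² = 0.2077 + 0.1945 + 3.2839 + 1.0155 = 4.7016 ≈ 4.702
Degrees of freedom = 4 − 1 = 3; critical value at α = 0.05 is 7.815.
Since 4.702 < 7.815, we fail to reject the null hypothesis — the data are consistent with the 9:3:3:1 ratio.

4.702; consistent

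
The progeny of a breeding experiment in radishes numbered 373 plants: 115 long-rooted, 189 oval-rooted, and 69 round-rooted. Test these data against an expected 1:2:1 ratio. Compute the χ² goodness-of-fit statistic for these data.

11.413

The 1:2:1 ratio has 4 parts, so with N = 373 the expected counts are:
  long-rooted: 373 × 1/4 = 93.25
  oval-rooted: 373 × 2/4 = 186.5
  round-rooted: 373 × 1/4 = 93.25
χ² = Σ (O − E)² / E
  long-rooted: (115 − 93.25)² / 93.25 = 5.0731
  oval-rooted: (189 − 186.5)² / 186.5 = 0.0335
  round-rooted: (69 − 93.25)² / 93.25 = 6.3063
χ² = 5.0731 + 0.0335 + 6.3063 = 11.4129 ≈ 11.413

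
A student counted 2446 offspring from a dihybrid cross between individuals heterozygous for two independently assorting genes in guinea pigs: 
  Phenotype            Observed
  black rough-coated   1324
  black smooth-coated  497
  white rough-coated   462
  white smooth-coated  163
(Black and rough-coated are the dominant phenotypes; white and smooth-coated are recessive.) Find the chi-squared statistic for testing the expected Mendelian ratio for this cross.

5.862

A dihybrid F₂ with independent assortment and complete dominance at both loci gives a 9:3:3:1 phenotypic ratio.
Expected counts for N = 2446 under a 9:3:3:1 ratio (total parts = 16):
  black rough-coated: 2446 × 9/16 = 1375.875
  black smooth-coated: 2446 × 3/16 = 458.625
  white rough-coated: 2446 × 3/16 = 458.625
  white smooth-coated: 2446 × 1/16 = 152.875
χ² = Σ (O − E)² / E
  black rough-coated: (1324 − 1375.875)² / 1375.875 = 1.9559
  black smooth-coated: (497 − 458.625)² / 458.625 = 3.2110
  white rough-coated: (462 − 458.625)² / 458.625 = 0.0248
  white smooth-coated: (163 − 152.875)² / 152.875 = 0.6706
χ² = 1.9559 + 3.2110 + 0.0248 + 0.6706 = 5.8623 ≈ 5.862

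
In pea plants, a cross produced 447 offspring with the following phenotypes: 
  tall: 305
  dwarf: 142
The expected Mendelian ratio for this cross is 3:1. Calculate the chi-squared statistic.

10.918

Expected counts for N = 447 under a 3:1 ratio (total parts = 4):
  tall: 447 × 3/4 = 335.25
  dwarf: 447 × 1/4 = 111.75
χ² = Σ (O − E)² / E
  tall: (305 − 335.25)² / 335.25 = 2.7295
  dwarf: (142 − 111.75)² / 111.75 = 8.1885
χ² = 2.7295 + 8.1885 = 10.918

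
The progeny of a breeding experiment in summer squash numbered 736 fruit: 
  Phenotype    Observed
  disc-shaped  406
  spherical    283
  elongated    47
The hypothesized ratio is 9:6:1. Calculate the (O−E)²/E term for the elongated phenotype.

0.022

Expected counts for N = 736 under a 9:6:1 ratio (total parts = 16):
  disc-shaped: 736 × 9/16 = 414
  spherical: 736 × 6/16 = 276
  elongated: 736 × 1/16 = 46
Contribution of elongated: (47 − 46)² / 46 = 0.0217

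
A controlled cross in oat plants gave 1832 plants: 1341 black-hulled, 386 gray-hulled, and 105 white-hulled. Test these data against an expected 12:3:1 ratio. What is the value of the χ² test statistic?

6.839

Under the 12:3:1 hypothesis (Σ ratio = 16, N = 1832):
  black-hulled: 1832 × 12/16 = 1374
  gray-hulled: 1832 × 3/16 = 343.5
  white-hulled: 1832 × 1/16 = 114.5
χ² = Σ (O − E)² / E
  black-hulled: (1341 − 1374)² / 1374 = 0.7926
  gray-hulled: (386 − 343.5)² / 343.5 = 5.2584
  white-hulled: (105 − 114.5)² / 114.5 = 0.7882
χ² = 0.7926 + 5.2584 + 0.7882 = 6.8392 ≈ 6.839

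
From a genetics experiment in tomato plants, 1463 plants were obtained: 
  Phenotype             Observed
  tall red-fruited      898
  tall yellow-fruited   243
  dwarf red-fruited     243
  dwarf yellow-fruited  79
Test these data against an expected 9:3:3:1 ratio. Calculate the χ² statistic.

Total ratio parts = 16. Expected numbers out of 1463:
  tall red-fruited: 1463 × 9/16 = 822.9375
  tall yellow-fruited: 1463 × 3/16 = 274.3125
  dwarf red-fruited: 1463 × 3/16 = 274.3125
  dwarf yellow-fruited: 1463 × 1/16 = 91.4375
χ² = Σ (O − E)² / E
  tall red-fruited: (898 − 822.9375)² / 822.9375 = 6.8467
  tall yellow-fruited: (243 − 274.3125)² / 274.3125 = 3.5743
  dwarf red-fruited: (243 − 274.3125)² / 274.3125 = 3.5743
  dwarf yellow-fruited: (79 − 91.4375)² / 91.4375 = 1.6918
χ² = 6.8467 + 3.5743 + 3.5743 + 1.6918 = 15.6871 ≈ 15.687

15.687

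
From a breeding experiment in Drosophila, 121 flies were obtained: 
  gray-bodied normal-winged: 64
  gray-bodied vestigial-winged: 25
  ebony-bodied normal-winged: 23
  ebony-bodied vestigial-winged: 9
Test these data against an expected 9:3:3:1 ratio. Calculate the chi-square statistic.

0.756

Total ratio parts = 16. Expected numbers out of 121:
  gray-bodied normal-winged: 121 × 9/16 = 68.0625
  gray-bodied vestigial-winged: 121 × 3/16 = 22.6875
  ebony-bodied normal-winged: 121 × 3/16 = 22.6875
  ebony-bodied vestigial-winged: 121 × 1/16 = 7.5625
χ² = Σ (O − E)² / E
  gray-bodied normal-winged: (64 − 68.0625)² / 68.0625 = 0.2425
  gray-bodied vestigial-winged: (25 − 22.6875)² / 22.6875 = 0.2357
  ebony-bodied normal-winged: (23 − 22.6875)² / 22.6875 = 0.0043
  ebony-bodied vestigial-winged: (9 − 7.5625)² / 7.5625 = 0.2732
χ² = 0.2425 + 0.2357 + 0.0043 + 0.2732 = 0.7557 ≈ 0.756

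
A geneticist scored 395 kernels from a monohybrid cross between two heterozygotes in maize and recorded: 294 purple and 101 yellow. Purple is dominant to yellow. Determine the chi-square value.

0.068

For a monohybrid cross between heterozygotes with complete dominance, the expected phenotypic ratio is 3:1.
Under the 3:1 hypothesis (Σ ratio = 4, N = 395):
  purple: 395 × 3/4 = 296.25
  yellow: 395 × 1/4 = 98.75
χ² = Σ (O − E)² / E
  purple: (294 − 296.25)² / 296.25 = 0.0171
  yellow: (101 − 98.75)² / 98.75 = 0.0513
χ² = 0.0171 + 0.0513 = 0.0684 ≈ 0.068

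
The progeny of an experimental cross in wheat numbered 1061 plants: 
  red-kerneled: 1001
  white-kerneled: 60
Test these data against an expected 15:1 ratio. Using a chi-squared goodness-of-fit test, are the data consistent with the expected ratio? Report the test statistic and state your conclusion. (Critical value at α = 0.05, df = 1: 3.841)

0.641; consistent

The 15:1 ratio has 16 parts, so with N = 1061 the expected counts are:
  red-kerneled: 1061 × 15/16 = 994.6875
  white-kerneled: 1061 × 1/16 = 66.3125
χ² = Σ (O − E)² / E
  red-kerneled: (1001 − 994.6875)² / 994.6875 = 0.0401
  white-kerneled: (60 − 66.3125)² / 66.3125 = 0.6009
χ² = 0.0401 + 0.6009 = 0.641
Degrees of freedom = 2 − 1 = 1; critical value at α = 0.05 is 3.841.
Since 0.641 < 3.841, we fail to reject the null hypothesis — the data are consistent with the 15:1 ratio.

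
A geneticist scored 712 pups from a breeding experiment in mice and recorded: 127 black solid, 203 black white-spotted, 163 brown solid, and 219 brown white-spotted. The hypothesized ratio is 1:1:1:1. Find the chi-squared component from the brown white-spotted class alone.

9.444

Expected counts for N = 712 under a 1:1:1:1 ratio (total parts = 4):
  black solid: 712 × 1/4 = 178
  black white-spotted: 712 × 1/4 = 178
  brown solid: 712 × 1/4 = 178
  brown white-spotted: 712 × 1/4 = 178
Contribution of brown white-spotted: (219 − 178)² / 178 = 9.4438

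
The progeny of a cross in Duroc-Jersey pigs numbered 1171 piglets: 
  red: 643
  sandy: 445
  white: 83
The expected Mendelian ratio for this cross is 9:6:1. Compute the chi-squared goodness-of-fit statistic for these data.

The 9:6:1 ratio has 16 parts, so with N = 1171 the expected counts are:
  red: 1171 × 9/16 = 658.6875
  sandy: 1171 × 6/16 = 439.125
  white: 1171 × 1/16 = 73.1875
χ² = Σ (O − E)² / E
  red: (643 − 658.6875)² / 658.6875 = 0.3736
  sandy: (445 − 439.125)² / 439.125 = 0.0786
  white: (83 − 73.1875)² / 73.1875 = 1.3156
χ² = 0.3736 + 0.0786 + 1.3156 = 1.7678 ≈ 1.768

1.768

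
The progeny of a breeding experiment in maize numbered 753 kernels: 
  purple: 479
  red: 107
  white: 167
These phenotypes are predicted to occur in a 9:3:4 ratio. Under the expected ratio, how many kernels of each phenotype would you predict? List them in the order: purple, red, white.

Under the 9:3:4 hypothesis (Σ ratio = 16, N = 753):
  purple: 753 × 9/16 = 423.5625
  red: 753 × 3/16 = 141.1875
  white: 753 × 4/16 = 188.25

423.5625, 141.1875, 188.25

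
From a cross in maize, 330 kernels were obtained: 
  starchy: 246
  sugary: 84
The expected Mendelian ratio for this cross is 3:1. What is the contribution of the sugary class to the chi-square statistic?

The 3:1 ratio has 4 parts, so with N = 330 the expected counts are:
  starchy: 330 × 3/4 = 247.5
  sugary: 330 × 1/4 = 82.5
Contribution of sugary: (84 − 82.5)² / 82.5 = 0.0273

0.027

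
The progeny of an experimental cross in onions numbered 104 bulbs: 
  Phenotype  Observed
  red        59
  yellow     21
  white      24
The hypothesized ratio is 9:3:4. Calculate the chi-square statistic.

Expected counts for N = 104 under a 9:3:4 ratio (total parts = 16):
  red: 104 × 9/16 = 58.5
  yellow: 104 × 3/16 = 19.5
  white: 104 × 4/16 = 26
χ² = Σ (O − E)² / E
  red: (59 − 58.5)² / 58.5 = 0.0043
  yellow: (21 − 19.5)² / 19.5 = 0.1154
  white: (24 − 26)² / 26 = 0.1538
χ² = 0.0043 + 0.1154 + 0.1538 = 0.2735 ≈ 0.274

0.274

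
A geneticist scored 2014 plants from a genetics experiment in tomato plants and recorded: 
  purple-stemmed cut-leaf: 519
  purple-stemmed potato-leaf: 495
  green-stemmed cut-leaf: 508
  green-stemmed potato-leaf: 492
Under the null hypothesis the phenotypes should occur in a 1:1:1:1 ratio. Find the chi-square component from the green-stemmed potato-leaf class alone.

Under the 1:1:1:1 hypothesis (Σ ratio = 4, N = 2014):
  purple-stemmed cut-leaf: 2014 × 1/4 = 503.5
  purple-stemmed potato-leaf: 2014 × 1/4 = 503.5
  green-stemmed cut-leaf: 2014 × 1/4 = 503.5
  green-stemmed potato-leaf: 2014 × 1/4 = 503.5
Contribution of green-stemmed potato-leaf: (492 − 503.5)² / 503.5 = 0.2627

0.263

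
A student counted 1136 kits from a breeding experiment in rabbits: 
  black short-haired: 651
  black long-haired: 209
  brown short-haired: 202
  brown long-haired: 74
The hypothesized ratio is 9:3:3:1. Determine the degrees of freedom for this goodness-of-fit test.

A goodness-of-fit test with 4 phenotype classes has df = 4 − 1 = 3.

3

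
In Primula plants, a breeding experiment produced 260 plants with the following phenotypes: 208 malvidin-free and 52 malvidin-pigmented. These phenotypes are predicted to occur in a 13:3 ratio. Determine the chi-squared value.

Expected counts for N = 260 under a 13:3 ratio (total parts = 16):
  malvidin-free: 260 × 13/16 = 211.25
  malvidin-pigmented: 260 × 3/16 = 48.75
χ² = Σ (O − E)² / E
  malvidin-free: (208 − 211.25)² / 211.25 = 0.0500
  malvidin-pigmented: (52 − 48.75)² / 48.75 = 0.2167
χ² = 0.0500 + 0.2167 = 0.2667 ≈ 0.267

0.267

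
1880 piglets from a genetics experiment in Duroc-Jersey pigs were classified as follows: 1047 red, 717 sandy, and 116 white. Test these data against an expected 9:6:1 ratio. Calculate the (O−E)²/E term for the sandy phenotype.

Under the 9:6:1 hypothesis (Σ ratio = 16, N = 1880):
  red: 1880 × 9/16 = 1057.5
  sandy: 1880 × 6/16 = 705
  white: 1880 × 1/16 = 117.5
Contribution of sandy: (717 − 705)² / 705 = 0.2043

0.204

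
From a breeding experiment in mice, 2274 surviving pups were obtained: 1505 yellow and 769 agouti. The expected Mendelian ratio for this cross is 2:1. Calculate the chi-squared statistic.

0.239

Expected counts for N = 2274 under a 2:1 ratio (total parts = 3):
  yellow: 2274 × 2/3 = 1516
  agouti: 2274 × 1/3 = 758
χ² = Σ (O − E)² / E
  yellow: (1505 − 1516)² / 1516 = 0.0798
  agouti: (769 − 758)² / 758 = 0.1596
χ² = 0.0798 + 0.1596 = 0.2394 ≈ 0.239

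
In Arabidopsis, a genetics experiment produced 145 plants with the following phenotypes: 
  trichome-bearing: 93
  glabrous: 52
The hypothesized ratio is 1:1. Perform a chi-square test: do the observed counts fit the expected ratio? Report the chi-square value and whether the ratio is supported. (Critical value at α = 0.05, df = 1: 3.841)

11.593; not consistent

Expected counts for N = 145 under a 1:1 ratio (total parts = 2):
  trichome-bearing: 145 × 1/2 = 72.5
  glabrous: 145 × 1/2 = 72.5
χ² = Σ (O − E)² / E
  trichome-bearing: (93 − 72.5)² / 72.5 = 5.7966
  glabrous: (52 − 72.5)² / 72.5 = 5.7966
χ² = 5.7966 + 5.7966 = 11.5932 ≈ 11.593
Degrees of freedom = 2 − 1 = 1; critical value at α = 0.05 is 3.841.
Since 11.593 > 3.841, we reject the null hypothesis — the data do not fit the 1:1 ratio.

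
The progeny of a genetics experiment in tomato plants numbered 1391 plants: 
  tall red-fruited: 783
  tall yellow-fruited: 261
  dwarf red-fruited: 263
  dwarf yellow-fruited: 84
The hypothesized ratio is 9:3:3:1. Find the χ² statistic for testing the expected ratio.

Under the 9:3:3:1 hypothesis (Σ ratio = 16, N = 1391):
  tall red-fruited: 1391 × 9/16 = 782.4375
  tall yellow-fruited: 1391 × 3/16 = 260.8125
  dwarf red-fruited: 1391 × 3/16 = 260.8125
  dwarf yellow-fruited: 1391 × 1/16 = 86.9375
χ² = Σ (O − E)² / E
  tall red-fruited: (783 − 782.4375)² / 782.4375 = 0.0004
  tall yellow-fruited: (261 − 260.8125)² / 260.8125 = 0.0001
  dwarf red-fruited: (263 − 260.8125)² / 260.8125 = 0.0183
  dwarf yellow-fruited: (84 − 86.9375)² / 86.9375 = 0.0993
χ² = 0.0004 + 0.0001 + 0.0183 + 0.0993 = 0.1181 ≈ 0.118

0.118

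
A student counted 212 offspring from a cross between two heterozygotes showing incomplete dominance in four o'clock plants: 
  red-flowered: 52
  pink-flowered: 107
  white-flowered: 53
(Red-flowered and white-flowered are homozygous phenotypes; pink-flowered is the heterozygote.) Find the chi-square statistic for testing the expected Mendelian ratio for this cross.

0.028

With incomplete dominance, a heterozygote × heterozygote cross gives a 1:2:1 phenotypic ratio.
The 1:2:1 ratio has 4 parts, so with N = 212 the expected counts are:
  red-flowered: 212 × 1/4 = 53
  pink-flowered: 212 × 2/4 = 106
  white-flowered: 212 × 1/4 = 53
χ² = Σ (O − E)² / E
  red-flowered: (52 − 53)² / 53 = 0.0189
  pink-flowered: (107 − 106)² / 106 = 0.0094
  white-flowered: (53 − 53)² / 53 = 0.0000
χ² = 0.0189 + 0.0094 + 0.0000 = 0.0283 ≈ 0.028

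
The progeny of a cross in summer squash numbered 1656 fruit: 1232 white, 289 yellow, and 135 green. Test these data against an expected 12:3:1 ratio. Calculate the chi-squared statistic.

11.156

Under the 12:3:1 hypothesis (Σ ratio = 16, N = 1656):
  white: 1656 × 12/16 = 1242
  yellow: 1656 × 3/16 = 310.5
  green: 1656 × 1/16 = 103.5
χ² = Σ (O − E)² / E
  white: (1232 − 1242)² / 1242 = 0.0805
  yellow: (289 − 310.5)² / 310.5 = 1.4887
  green: (135 − 103.5)² / 103.5 = 9.5870
χ² = 0.0805 + 1.4887 + 9.5870 = 11.1562 ≈ 11.156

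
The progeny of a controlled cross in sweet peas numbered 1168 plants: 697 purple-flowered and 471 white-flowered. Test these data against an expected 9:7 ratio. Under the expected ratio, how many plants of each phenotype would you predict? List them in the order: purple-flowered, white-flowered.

657, 511

Expected counts for N = 1168 under a 9:7 ratio (total parts = 16):
  purple-flowered: 1168 × 9/16 = 657
  white-flowered: 1168 × 7/16 = 511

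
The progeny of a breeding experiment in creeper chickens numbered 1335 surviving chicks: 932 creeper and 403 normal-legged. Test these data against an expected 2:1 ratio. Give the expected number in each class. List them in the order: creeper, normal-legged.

Total ratio parts = 3. Expected numbers out of 1335:
  creeper: 1335 × 2/3 = 890
  normal-legged: 1335 × 1/3 = 445

890, 445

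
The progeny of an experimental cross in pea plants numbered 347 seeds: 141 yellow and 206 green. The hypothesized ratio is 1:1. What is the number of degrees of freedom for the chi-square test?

1

A goodness-of-fit test with 2 phenotype classes has df = 2 − 1 = 1.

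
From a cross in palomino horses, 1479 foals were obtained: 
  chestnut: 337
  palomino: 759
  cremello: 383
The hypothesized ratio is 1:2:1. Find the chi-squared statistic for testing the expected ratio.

3.890

Expected counts for N = 1479 under a 1:2:1 ratio (total parts = 4):
  chestnut: 1479 × 1/4 = 369.75
  palomino: 1479 × 2/4 = 739.5
  cremello: 1479 × 1/4 = 369.75
χ² = Σ (O − E)² / E
  chestnut: (337 − 369.75)² / 369.75 = 2.9008
  palomino: (759 − 739.5)² / 739.5 = 0.5142
  cremello: (383 − 369.75)² / 369.75 = 0.4748
χ² = 2.9008 + 0.5142 + 0.4748 = 3.8898 ≈ 3.890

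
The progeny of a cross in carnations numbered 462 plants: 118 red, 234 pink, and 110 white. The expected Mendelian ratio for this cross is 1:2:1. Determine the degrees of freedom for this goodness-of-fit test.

A goodness-of-fit test with 3 phenotype classes has df = 3 − 1 = 2.

2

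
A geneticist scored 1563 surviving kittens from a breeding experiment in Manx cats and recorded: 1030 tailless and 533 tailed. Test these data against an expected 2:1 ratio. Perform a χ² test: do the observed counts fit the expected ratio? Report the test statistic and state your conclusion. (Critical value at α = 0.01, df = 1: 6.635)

0.415; consistent

Under the 2:1 hypothesis (Σ ratio = 3, N = 1563):
  tailless: 1563 × 2/3 = 1042
  tailed: 1563 × 1/3 = 521
χ² = Σ (O − E)² / E
  tailless: (1030 − 1042)² / 1042 = 0.1382
  tailed: (533 − 521)² / 521 = 0.2764
χ² = 0.1382 + 0.2764 = 0.4146 ≈ 0.415
Degrees of freedom = 2 − 1 = 1; critical value at α = 0.01 is 6.635.
Since 0.415 < 6.635, we fail to reject the null hypothesis — the data are consistent with the 2:1 ratio.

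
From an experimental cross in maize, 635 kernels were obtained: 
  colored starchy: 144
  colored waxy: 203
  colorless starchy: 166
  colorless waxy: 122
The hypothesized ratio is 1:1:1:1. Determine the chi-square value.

Expected counts for N = 635 under a 1:1:1:1 ratio (total parts = 4):
  colored starchy: 635 × 1/4 = 158.75
  colored waxy: 635 × 1/4 = 158.75
  colorless starchy: 635 × 1/4 = 158.75
  colorless waxy: 635 × 1/4 = 158.75
χ² = Σ (O − E)² / E
  colored starchy: (144 − 158.75)² / 158.75 = 1.3705
  colored waxy: (203 − 158.75)² / 158.75 = 12.3343
  colorless starchy: (166 − 158.75)² / 158.75 = 0.3311
  colorless waxy: (122 − 158.75)² / 158.75 = 8.5075
χ² = 1.3705 + 12.3343 + 0.3311 + 8.5075 = 22.5434 ≈ 22.543

22.543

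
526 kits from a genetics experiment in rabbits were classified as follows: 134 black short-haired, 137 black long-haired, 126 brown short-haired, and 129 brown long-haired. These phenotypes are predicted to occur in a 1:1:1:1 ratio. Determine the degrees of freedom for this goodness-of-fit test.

A goodness-of-fit test with 4 phenotype classes has df = 4 − 1 = 3.

3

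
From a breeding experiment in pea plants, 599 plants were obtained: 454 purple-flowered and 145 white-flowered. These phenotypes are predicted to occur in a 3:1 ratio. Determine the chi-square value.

0.201

Total ratio parts = 4. Expected numbers out of 599:
  purple-flowered: 599 × 3/4 = 449.25
  white-flowered: 599 × 1/4 = 149.75
χ² = Σ (O − E)² / E
  purple-flowered: (454 − 449.25)² / 449.25 = 0.0502
  white-flowered: (145 − 149.75)² / 149.75 = 0.1507
χ² = 0.0502 + 0.1507 = 0.2009 ≈ 0.201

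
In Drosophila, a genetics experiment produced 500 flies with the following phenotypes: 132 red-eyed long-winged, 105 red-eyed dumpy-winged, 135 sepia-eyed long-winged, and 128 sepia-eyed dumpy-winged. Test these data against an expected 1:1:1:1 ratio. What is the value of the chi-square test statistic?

4.464

Expected counts for N = 500 under a 1:1:1:1 ratio (total parts = 4):
  red-eyed long-winged: 500 × 1/4 = 125
  red-eyed dumpy-winged: 500 × 1/4 = 125
  sepia-eyed long-winged: 500 × 1/4 = 125
  sepia-eyed dumpy-winged: 500 × 1/4 = 125
χ² = Σ (O − E)² / E
  red-eyed long-winged: (132 − 125)² / 125 = 0.3920
  red-eyed dumpy-winged: (105 − 125)² / 125 = 3.2000
  sepia-eyed long-winged: (135 − 125)² / 125 = 0.8000
  sepia-eyed dumpy-winged: (128 − 125)² / 125 = 0.0720
χ² = 0.3920 + 3.2000 + 0.8000 + 0.0720 = 4.464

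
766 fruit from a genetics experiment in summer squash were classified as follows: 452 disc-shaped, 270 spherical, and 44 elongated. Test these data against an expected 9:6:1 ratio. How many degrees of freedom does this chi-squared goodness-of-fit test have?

2

A goodness-of-fit test with 3 phenotype classes has df = 3 − 1 = 2.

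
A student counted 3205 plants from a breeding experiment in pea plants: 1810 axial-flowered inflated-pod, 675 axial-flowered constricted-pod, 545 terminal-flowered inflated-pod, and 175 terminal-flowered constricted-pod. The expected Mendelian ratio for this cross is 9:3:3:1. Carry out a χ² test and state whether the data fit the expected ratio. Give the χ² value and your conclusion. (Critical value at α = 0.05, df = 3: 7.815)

17.562; not consistent

The 9:3:3:1 ratio has 16 parts, so with N = 3205 the expected counts are:
  axial-flowered inflated-pod: 3205 × 9/16 = 1802.8125
  axial-flowered constricted-pod: 3205 × 3/16 = 600.9375
  terminal-flowered inflated-pod: 3205 × 3/16 = 600.9375
  terminal-flowered constricted-pod: 3205 × 1/16 = 200.3125
χ² = Σ (O − E)² / E
  axial-flowered inflated-pod: (1810 − 1802.8125)² / 1802.8125 = 0.0287
  axial-flowered constricted-pod: (675 − 600.9375)² / 600.9375 = 9.1278
  terminal-flowered inflated-pod: (545 − 600.9375)² / 600.9375 = 5.2069
  terminal-flowered constricted-pod: (175 − 200.3125)² / 200.3125 = 3.1986
χ² = 0.0287 + 9.1278 + 5.2069 + 3.1986 = 17.562
Degrees of freedom = 4 − 1 = 3; critical value at α = 0.05 is 7.815.
Since 17.562 > 7.815, we reject the null hypothesis — the data do not fit the 9:3:3:1 ratio.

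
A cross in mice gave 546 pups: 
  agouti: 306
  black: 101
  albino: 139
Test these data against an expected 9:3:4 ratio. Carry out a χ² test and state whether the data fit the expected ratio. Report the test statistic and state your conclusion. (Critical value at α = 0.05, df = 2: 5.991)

0.068; consistent

Total ratio parts = 16. Expected numbers out of 546:
  agouti: 546 × 9/16 = 307.125
  black: 546 × 3/16 = 102.375
  albino: 546 × 4/16 = 136.5
χ² = Σ (O − E)² / E
  agouti: (306 − 307.125)² / 307.125 = 0.0041
  black: (101 − 102.375)² / 102.375 = 0.0185
  albino: (139 − 136.5)² / 136.5 = 0.0458
χ² = 0.0041 + 0.0185 + 0.0458 = 0.0684 ≈ 0.068
Degrees of freedom = 3 − 1 = 2; critical value at α = 0.05 is 5.991.
Since 0.068 < 5.991, we fail to reject the null hypothesis — the data are consistent with the 9:3:4 ratio.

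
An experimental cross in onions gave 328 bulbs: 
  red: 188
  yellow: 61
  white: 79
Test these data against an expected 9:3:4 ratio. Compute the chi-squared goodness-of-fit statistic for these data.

0.180

Expected counts for N = 328 under a 9:3:4 ratio (total parts = 16):
  red: 328 × 9/16 = 184.5
  yellow: 328 × 3/16 = 61.5
  white: 328 × 4/16 = 82
χ² = Σ (O − E)² / E
  red: (188 − 184.5)² / 184.5 = 0.0664
  yellow: (61 − 61.5)² / 61.5 = 0.0041
  white: (79 − 82)² / 82 = 0.1098
χ² = 0.0664 + 0.0041 + 0.1098 = 0.1803 ≈ 0.180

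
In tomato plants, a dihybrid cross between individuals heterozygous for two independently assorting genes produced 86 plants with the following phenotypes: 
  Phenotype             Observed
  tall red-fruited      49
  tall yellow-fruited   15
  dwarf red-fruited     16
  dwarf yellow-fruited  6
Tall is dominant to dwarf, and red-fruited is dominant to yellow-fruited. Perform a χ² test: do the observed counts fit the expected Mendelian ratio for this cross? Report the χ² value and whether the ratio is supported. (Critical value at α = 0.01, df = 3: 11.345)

0.160; consistent

A dihybrid F₂ with independent assortment and complete dominance at both loci gives a 9:3:3:1 phenotypic ratio.
The 9:3:3:1 ratio has 16 parts, so with N = 86 the expected counts are:
  tall red-fruited: 86 × 9/16 = 48.375
  tall yellow-fruited: 86 × 3/16 = 16.125
  dwarf red-fruited: 86 × 3/16 = 16.125
  dwarf yellow-fruited: 86 × 1/16 = 5.375
χ² = Σ (O − E)² / E
  tall red-fruited: (49 − 48.375)² / 48.375 = 0.0081
  tall yellow-fruited: (15 − 16.125)² / 16.125 = 0.0785
  dwarf red-fruited: (16 − 16.125)² / 16.125 = 0.0010
  dwarf yellow-fruited: (6 − 5.375)² / 5.375 = 0.0727
χ² = 0.0081 + 0.0785 + 0.0010 + 0.0727 = 0.1603 ≈ 0.160
Degrees of freedom = 4 − 1 = 3; critical value at α = 0.01 is 11.345.
Since 0.160 < 11.345, we fail to reject the null hypothesis — the data are consistent with the 9:3:3:1 ratio.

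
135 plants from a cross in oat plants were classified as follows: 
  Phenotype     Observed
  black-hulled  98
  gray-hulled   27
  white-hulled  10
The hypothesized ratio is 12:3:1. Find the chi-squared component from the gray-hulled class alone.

Total ratio parts = 16. Expected numbers out of 135:
  black-hulled: 135 × 12/16 = 101.25
  gray-hulled: 135 × 3/16 = 25.3125
  white-hulled: 135 × 1/16 = 8.4375
Contribution of gray-hulled: (27 − 25.3125)² / 25.3125 = 0.1125

0.113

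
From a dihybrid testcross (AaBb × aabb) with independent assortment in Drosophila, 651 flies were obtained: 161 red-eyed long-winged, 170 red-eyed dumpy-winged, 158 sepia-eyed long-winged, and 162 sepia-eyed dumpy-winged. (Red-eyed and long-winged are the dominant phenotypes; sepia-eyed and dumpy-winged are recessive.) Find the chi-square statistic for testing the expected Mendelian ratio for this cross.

A dihybrid testcross with independent assortment gives a 1:1:1:1 ratio.
Under the 1:1:1:1 hypothesis (Σ ratio = 4, N = 651):
  red-eyed long-winged: 651 × 1/4 = 162.75
  red-eyed dumpy-winged: 651 × 1/4 = 162.75
  sepia-eyed long-winged: 651 × 1/4 = 162.75
  sepia-eyed dumpy-winged: 651 × 1/4 = 162.75
χ² = Σ (O − E)² / E
  red-eyed long-winged: (161 − 162.75)² / 162.75 = 0.0188
  red-eyed dumpy-winged: (170 − 162.75)² / 162.75 = 0.3230
  sepia-eyed long-winged: (158 − 162.75)² / 162.75 = 0.1386
  sepia-eyed dumpy-winged: (162 − 162.75)² / 162.75 = 0.0035
χ² = 0.0188 + 0.3230 + 0.1386 + 0.0035 = 0.4839 ≈ 0.484

0.484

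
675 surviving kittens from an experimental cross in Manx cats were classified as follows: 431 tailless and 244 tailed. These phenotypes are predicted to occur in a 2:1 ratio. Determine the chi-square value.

2.407

The 2:1 ratio has 3 parts, so with N = 675 the expected counts are:
  tailless: 675 × 2/3 = 450
  tailed: 675 × 1/3 = 225
χ² = Σ (O − E)² / E
  tailless: (431 − 450)² / 450 = 0.8022
  tailed: (244 − 225)² / 225 = 1.6044
χ² = 0.8022 + 1.6044 = 2.4066 ≈ 2.407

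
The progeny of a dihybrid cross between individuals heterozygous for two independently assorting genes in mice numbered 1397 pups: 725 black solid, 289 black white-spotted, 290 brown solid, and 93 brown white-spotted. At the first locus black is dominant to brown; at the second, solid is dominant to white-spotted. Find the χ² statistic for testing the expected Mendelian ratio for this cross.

A dihybrid F₂ with independent assortment and complete dominance at both loci gives a 9:3:3:1 phenotypic ratio.
The 9:3:3:1 ratio has 16 parts, so with N = 1397 the expected counts are:
  black solid: 1397 × 9/16 = 785.8125
  black white-spotted: 1397 × 3/16 = 261.9375
  brown solid: 1397 × 3/16 = 261.9375
  brown white-spotted: 1397 × 1/16 = 87.3125
χ² = Σ (O − E)² / E
  black solid: (725 − 785.8125)² / 785.8125 = 4.7062
  black white-spotted: (289 − 261.9375)² / 261.9375 = 2.7960
  brown solid: (290 − 261.9375)² / 261.9375 = 3.0065
  brown white-spotted: (93 − 87.3125)² / 87.3125 = 0.3705
χ² = 4.7062 + 2.7960 + 3.0065 + 0.3705 = 10.8792 ≈ 10.879

10.879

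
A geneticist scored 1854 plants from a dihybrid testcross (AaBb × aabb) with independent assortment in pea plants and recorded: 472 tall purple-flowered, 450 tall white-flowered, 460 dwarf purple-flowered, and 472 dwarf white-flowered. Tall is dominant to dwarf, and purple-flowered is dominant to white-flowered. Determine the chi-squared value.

0.731

A dihybrid testcross with independent assortment gives a 1:1:1:1 ratio.
Under the 1:1:1:1 hypothesis (Σ ratio = 4, N = 1854):
  tall purple-flowered: 1854 × 1/4 = 463.5
  tall white-flowered: 1854 × 1/4 = 463.5
  dwarf purple-flowered: 1854 × 1/4 = 463.5
  dwarf white-flowered: 1854 × 1/4 = 463.5
χ² = Σ (O − E)² / E
  tall purple-flowered: (472 − 463.5)² / 463.5 = 0.1559
  tall white-flowered: (450 − 463.5)² / 463.5 = 0.3932
  dwarf purple-flowered: (460 − 463.5)² / 463.5 = 0.0264
  dwarf white-flowered: (472 − 463.5)² / 463.5 = 0.1559
χ² = 0.1559 + 0.3932 + 0.0264 + 0.1559 = 0.7314 ≈ 0.731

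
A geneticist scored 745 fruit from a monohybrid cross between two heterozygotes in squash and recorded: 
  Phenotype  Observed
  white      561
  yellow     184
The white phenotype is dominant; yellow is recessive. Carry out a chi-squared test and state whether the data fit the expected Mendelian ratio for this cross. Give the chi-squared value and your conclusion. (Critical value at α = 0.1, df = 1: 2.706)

For a monohybrid cross between heterozygotes with complete dominance, the expected phenotypic ratio is 3:1.
Under the 3:1 hypothesis (Σ ratio = 4, N = 745):
  white: 745 × 3/4 = 558.75
  yellow: 745 × 1/4 = 186.25
χ² = Σ (O − E)² / E
  white: (561 − 558.75)² / 558.75 = 0.0091
  yellow: (184 − 186.25)² / 186.25 = 0.0272
χ² = 0.0091 + 0.0272 = 0.0363 ≈ 0.036
Degrees of freedom = 2 − 1 = 1; critical value at α = 0.1 is 2.706.
Since 0.036 < 2.706, we fail to reject the null hypothesis — the data are consistent with the 3:1 ratio.

0.036; consistent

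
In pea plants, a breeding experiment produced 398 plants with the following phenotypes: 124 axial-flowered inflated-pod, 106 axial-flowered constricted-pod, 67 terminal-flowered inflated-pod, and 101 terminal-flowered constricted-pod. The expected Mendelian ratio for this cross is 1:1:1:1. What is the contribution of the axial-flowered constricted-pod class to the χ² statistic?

Under the 1:1:1:1 hypothesis (Σ ratio = 4, N = 398):
  axial-flowered inflated-pod: 398 × 1/4 = 99.5
  axial-flowered constricted-pod: 398 × 1/4 = 99.5
  terminal-flowered inflated-pod: 398 × 1/4 = 99.5
  terminal-flowered constricted-pod: 398 × 1/4 = 99.5
Contribution of axial-flowered constricted-pod: (106 − 99.5)² / 99.5 = 0.4246

0.425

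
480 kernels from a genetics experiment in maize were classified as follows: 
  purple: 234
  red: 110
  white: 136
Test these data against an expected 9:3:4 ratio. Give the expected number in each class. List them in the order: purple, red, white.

Expected counts for N = 480 under a 9:3:4 ratio (total parts = 16):
  purple: 480 × 9/16 = 270
  red: 480 × 3/16 = 90
  white: 480 × 4/16 = 120

270, 90, 120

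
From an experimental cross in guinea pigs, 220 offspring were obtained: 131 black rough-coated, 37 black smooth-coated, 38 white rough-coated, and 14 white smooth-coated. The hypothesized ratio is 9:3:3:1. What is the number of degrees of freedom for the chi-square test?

A goodness-of-fit test with 4 phenotype classes has df = 4 − 1 = 3.

3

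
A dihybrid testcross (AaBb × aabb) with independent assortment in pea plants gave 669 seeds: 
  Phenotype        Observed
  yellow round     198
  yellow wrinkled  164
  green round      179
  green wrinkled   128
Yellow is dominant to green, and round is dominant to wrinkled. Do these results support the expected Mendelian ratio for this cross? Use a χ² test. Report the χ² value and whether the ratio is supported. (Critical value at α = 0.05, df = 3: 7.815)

A dihybrid testcross with independent assortment gives a 1:1:1:1 ratio.
The 1:1:1:1 ratio has 4 parts, so with N = 669 the expected counts are:
  yellow round: 669 × 1/4 = 167.25
  yellow wrinkled: 669 × 1/4 = 167.25
  green round: 669 × 1/4 = 167.25
  green wrinkled: 669 × 1/4 = 167.25
χ² = Σ (O − E)² / E
  yellow round: (198 − 167.25)² / 167.25 = 5.6536
  yellow wrinkled: (164 − 167.25)² / 167.25 = 0.0632
  green round: (179 − 167.25)² / 167.25 = 0.8255
  green wrinkled: (128 − 167.25)² / 167.25 = 9.2111
χ² = 5.6536 + 0.0632 + 0.8255 + 9.2111 = 15.7534 ≈ 15.753
Degrees of freedom = 4 − 1 = 3; critical value at α = 0.05 is 7.815.
Since 15.753 > 7.815, we reject the null hypothesis — the data do not fit the 1:1:1:1 ratio.

15.753; not consistent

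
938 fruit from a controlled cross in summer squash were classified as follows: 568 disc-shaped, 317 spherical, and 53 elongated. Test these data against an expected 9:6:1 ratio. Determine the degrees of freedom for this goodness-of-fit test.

2

A goodness-of-fit test with 3 phenotype classes has df = 3 − 1 = 2.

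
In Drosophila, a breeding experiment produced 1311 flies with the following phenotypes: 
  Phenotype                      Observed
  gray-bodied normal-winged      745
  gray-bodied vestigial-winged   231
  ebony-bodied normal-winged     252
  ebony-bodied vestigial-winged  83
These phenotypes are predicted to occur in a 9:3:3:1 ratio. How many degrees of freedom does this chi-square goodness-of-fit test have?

A goodness-of-fit test with 4 phenotype classes has df = 4 − 1 = 3.

3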